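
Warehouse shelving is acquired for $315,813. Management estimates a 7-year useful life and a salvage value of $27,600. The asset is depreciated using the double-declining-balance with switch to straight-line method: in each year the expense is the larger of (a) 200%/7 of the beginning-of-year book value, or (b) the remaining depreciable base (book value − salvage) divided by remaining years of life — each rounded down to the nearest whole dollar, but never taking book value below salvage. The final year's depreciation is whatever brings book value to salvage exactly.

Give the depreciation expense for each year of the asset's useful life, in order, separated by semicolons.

$90,232; $64,451; $46,037; $32,883; $23,488; $16,777; $14,345

Depreciable base = $315,813 − $27,600 = $288,213.
Year 1: DB = ⌊$315,813 × 200%/7⌋ = $90,232; SL = ⌊$288,213/7⌋ = $41,173 → take DB $90,232. Book value $225,581.
Year 2: DB = ⌊$225,581 × 200%/7⌋ = $64,451; SL = ⌊$197,981/6⌋ = $32,996 → take DB $64,451. Book value $161,130.
Year 3: DB = ⌊$161,130 × 200%/7⌋ = $46,037; SL = ⌊$133,530/5⌋ = $26,706 → take DB $46,037. Book value $115,093.
Year 4: DB = ⌊$115,093 × 200%/7⌋ = $32,883; SL = ⌊$87,493/4⌋ = $21,873 → take DB $32,883. Book value $82,210.
Year 5: DB = ⌊$82,210 × 200%/7⌋ = $23,488; SL = ⌊$54,610/3⌋ = $18,203 → take DB $23,488. Book value $58,722.
Year 6: DB = ⌊$58,722 × 200%/7⌋ = $16,777; SL = ⌊$31,122/2⌋ = $15,561 → take DB $16,777. Book value $41,945.
Year 7 (final): $41,945 − $27,600 = $14,345. Book value $27,600.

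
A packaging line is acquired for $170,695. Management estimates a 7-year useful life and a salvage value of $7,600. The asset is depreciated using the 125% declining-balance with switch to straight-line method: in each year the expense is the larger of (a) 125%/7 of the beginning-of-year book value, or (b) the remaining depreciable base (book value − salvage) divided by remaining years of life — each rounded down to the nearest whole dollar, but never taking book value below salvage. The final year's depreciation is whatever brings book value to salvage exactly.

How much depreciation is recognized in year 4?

Depreciable base = $170,695 − $7,600 = $163,095.
Year 1: DB = ⌊$170,695 × 125%/7⌋ = $30,481; SL = ⌊$163,095/7⌋ = $23,299 → take DB $30,481. Book value $140,214.
Year 2: DB = ⌊$140,214 × 125%/7⌋ = $25,038; SL = ⌊$132,614/6⌋ = $22,102 → take DB $25,038. Book value $115,176.
Year 3: DB = ⌊$115,176 × 125%/7⌋ = $20,567; SL = ⌊$107,576/5⌋ = $21,515 → take SL $21,515. Book value $93,661.
Year 4: DB = ⌊$93,661 × 125%/7⌋ = $16,725; SL = ⌊$86,061/4⌋ = $21,515 → take SL $21,515. Book value $72,146.

$21,515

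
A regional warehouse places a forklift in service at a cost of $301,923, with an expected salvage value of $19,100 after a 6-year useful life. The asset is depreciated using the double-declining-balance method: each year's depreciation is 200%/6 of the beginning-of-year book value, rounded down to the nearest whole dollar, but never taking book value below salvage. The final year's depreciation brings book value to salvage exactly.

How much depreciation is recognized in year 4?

$29,819

Depreciable base = $301,923 − $19,100 = $282,823.
Year 1: ⌊$301,923 × 200%/6⌋ = $100,641. Book value $201,282.
Year 2: ⌊$201,282 × 200%/6⌋ = $67,094. Book value $134,188.
Year 3: ⌊$134,188 × 200%/6⌋ = $44,729. Book value $89,459.
Year 4: ⌊$89,459 × 200%/6⌋ = $29,819. Book value $59,640.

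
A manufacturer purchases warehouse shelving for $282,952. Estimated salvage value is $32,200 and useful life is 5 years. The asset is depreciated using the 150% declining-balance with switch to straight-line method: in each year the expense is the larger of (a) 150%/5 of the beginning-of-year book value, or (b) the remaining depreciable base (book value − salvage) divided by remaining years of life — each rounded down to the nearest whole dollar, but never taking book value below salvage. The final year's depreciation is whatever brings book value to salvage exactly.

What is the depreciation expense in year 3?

$41,594

Depreciable base = $282,952 − $32,200 = $250,752.
Year 1: DB = ⌊$282,952 × 150%/5⌋ = $84,885; SL = ⌊$250,752/5⌋ = $50,150 → take DB $84,885. Book value $198,067.
Year 2: DB = ⌊$198,067 × 150%/5⌋ = $59,420; SL = ⌊$165,867/4⌋ = $41,466 → take DB $59,420. Book value $138,647.
Year 3: DB = ⌊$138,647 × 150%/5⌋ = $41,594; SL = ⌊$106,447/3⌋ = $35,482 → take DB $41,594. Book value $97,053.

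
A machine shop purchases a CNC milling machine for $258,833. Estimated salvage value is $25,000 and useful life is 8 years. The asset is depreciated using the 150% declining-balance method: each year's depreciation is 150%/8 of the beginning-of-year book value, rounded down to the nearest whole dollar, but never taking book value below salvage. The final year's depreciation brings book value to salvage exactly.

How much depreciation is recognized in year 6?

Depreciable base = $258,833 − $25,000 = $233,833.
Year 1: ⌊$258,833 × 150%/8⌋ = $48,531. Book value $210,302.
Year 2: ⌊$210,302 × 150%/8⌋ = $39,431. Book value $170,871.
Year 3: ⌊$170,871 × 150%/8⌋ = $32,038. Book value $138,833.
Year 4: ⌊$138,833 × 150%/8⌋ = $26,031. Book value $112,802.
Year 5: ⌊$112,802 × 150%/8⌋ = $21,150. Book value $91,652.
Year 6: ⌊$91,652 × 150%/8⌋ = $17,184. Book value $74,468.

$17,184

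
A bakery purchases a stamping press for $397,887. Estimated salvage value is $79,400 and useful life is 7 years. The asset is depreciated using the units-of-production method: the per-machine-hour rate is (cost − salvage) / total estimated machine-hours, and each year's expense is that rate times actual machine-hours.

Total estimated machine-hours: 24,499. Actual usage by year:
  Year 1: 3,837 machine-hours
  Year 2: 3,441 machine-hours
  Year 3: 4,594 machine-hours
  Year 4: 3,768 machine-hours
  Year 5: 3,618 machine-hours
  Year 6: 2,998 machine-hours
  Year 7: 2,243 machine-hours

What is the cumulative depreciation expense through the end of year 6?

$289,328

Depreciable base = $397,887 − $79,400 = $318,487.
Rate = $318,487 / 24,499 machine-hours = $13 per machine-hour.
Year 1: 3,837 × $13 = $49,881. Book value $348,006.
Year 2: 3,441 × $13 = $44,733. Book value $303,273.
Year 3: 4,594 × $13 = $59,722. Book value $243,551.
Year 4: 3,768 × $13 = $48,984. Book value $194,567.
Year 5: 3,618 × $13 = $47,034. Book value $147,533.
Year 6: 2,998 × $13 = $38,974. Book value $108,559.
Accumulated through year 6 = $397,887 − $108,559 = $289,328.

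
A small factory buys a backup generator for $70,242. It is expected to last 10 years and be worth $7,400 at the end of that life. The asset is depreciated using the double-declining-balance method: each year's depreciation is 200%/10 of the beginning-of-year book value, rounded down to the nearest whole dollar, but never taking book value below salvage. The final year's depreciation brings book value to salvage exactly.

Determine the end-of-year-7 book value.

$14,732

Depreciable base = $70,242 − $7,400 = $62,842.
Year 1: ⌊$70,242 × 200%/10⌋ = $14,048. Book value $56,194.
Year 2: ⌊$56,194 × 200%/10⌋ = $11,238. Book value $44,956.
Year 3: ⌊$44,956 × 200%/10⌋ = $8,991. Book value $35,965.
Year 4: ⌊$35,965 × 200%/10⌋ = $7,193. Book value $28,772.
Year 5: ⌊$28,772 × 200%/10⌋ = $5,754. Book value $23,018.
Year 6: ⌊$23,018 × 200%/10⌋ = $4,603. Book value $18,415.
Year 7: ⌊$18,415 × 200%/10⌋ = $3,683. Book value $14,732.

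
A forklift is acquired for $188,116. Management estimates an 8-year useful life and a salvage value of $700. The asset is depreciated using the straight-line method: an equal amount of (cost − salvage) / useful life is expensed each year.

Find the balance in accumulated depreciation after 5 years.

$117,135

Depreciable base = $188,116 − $700 = $187,416.
Annual expense = $187,416 / 8 = $23,427.
End of year 1: book value $164,689.
End of year 2: book value $141,262.
End of year 3: book value $117,835.
End of year 4: book value $94,408.
End of year 5: book value $70,981.
Accumulated through year 5 = $188,116 − $70,981 = $117,135.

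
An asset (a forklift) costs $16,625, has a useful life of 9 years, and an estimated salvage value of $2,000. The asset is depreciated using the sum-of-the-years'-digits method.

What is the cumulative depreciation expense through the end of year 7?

$13,650

Depreciable base = $16,625 − $2,000 = $14,625.
Sum of the years' digits = 9+8+7+6+5+4+3+2+1 = 45.
Year 1: $14,625 × 9/45 = $2,925. Book value $13,700.
Year 2: $14,625 × 8/45 = $2,600. Book value $11,100.
Year 3: $14,625 × 7/45 = $2,275. Book value $8,825.
Year 4: $14,625 × 6/45 = $1,950. Book value $6,875.
Year 5: $14,625 × 5/45 = $1,625. Book value $5,250.
Year 6: $14,625 × 4/45 = $1,300. Book value $3,950.
Year 7: $14,625 × 3/45 = $975. Book value $2,975.
Accumulated through year 7 = $16,625 − $2,975 = $13,650.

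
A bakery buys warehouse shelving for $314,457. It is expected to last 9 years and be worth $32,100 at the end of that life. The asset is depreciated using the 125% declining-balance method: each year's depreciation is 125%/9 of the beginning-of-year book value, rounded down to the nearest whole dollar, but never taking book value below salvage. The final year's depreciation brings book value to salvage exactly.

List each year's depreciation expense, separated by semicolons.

$43,674; $37,608; $32,385; $27,887; $24,014; $20,679; $17,806; $15,333; $62,971

Depreciable base = $314,457 − $32,100 = $282,357.
Year 1: ⌊$314,457 × 125%/9⌋ = $43,674. Book value $270,783.
Year 2: ⌊$270,783 × 125%/9⌋ = $37,608. Book value $233,175.
Year 3: ⌊$233,175 × 125%/9⌋ = $32,385. Book value $200,790.
Year 4: ⌊$200,790 × 125%/9⌋ = $27,887. Book value $172,903.
Year 5: ⌊$172,903 × 125%/9⌋ = $24,014. Book value $148,889.
Year 6: ⌊$148,889 × 125%/9⌋ = $20,679. Book value $128,210.
Year 7: ⌊$128,210 × 125%/9⌋ = $17,806. Book value $110,404.
Year 8: ⌊$110,404 × 125%/9⌋ = $15,333. Book value $95,071.
Year 9 (final): $95,071 − $32,100 = $62,971. Book value $32,100.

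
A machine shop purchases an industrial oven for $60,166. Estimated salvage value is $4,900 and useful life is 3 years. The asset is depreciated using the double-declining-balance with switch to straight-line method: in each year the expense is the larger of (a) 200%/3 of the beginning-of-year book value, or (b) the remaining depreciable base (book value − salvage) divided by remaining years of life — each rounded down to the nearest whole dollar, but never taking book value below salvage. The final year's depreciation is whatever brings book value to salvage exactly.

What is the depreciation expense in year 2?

$13,370

Depreciable base = $60,166 − $4,900 = $55,266.
Year 1: DB = ⌊$60,166 × 200%/3⌋ = $40,110; SL = ⌊$55,266/3⌋ = $18,422 → take DB $40,110. Book value $20,056.
Year 2: DB = ⌊$20,056 × 200%/3⌋ = $13,370; SL = ⌊$15,156/2⌋ = $7,578 → take DB $13,370. Book value $6,686.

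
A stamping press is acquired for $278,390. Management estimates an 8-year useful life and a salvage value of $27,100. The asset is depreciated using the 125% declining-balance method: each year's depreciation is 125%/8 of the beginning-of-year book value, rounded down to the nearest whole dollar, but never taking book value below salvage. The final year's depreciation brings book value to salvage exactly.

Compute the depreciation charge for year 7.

$15,695

Depreciable base = $278,390 − $27,100 = $251,290.
Year 1: ⌊$278,390 × 125%/8⌋ = $43,498. Book value $234,892.
Year 2: ⌊$234,892 × 125%/8⌋ = $36,701. Book value $198,191.
Year 3: ⌊$198,191 × 125%/8⌋ = $30,967. Book value $167,224.
Year 4: ⌊$167,224 × 125%/8⌋ = $26,128. Book value $141,096.
Year 5: ⌊$141,096 × 125%/8⌋ = $22,046. Book value $119,050.
Year 6: ⌊$119,050 × 125%/8⌋ = $18,601. Book value $100,449.
Year 7: ⌊$100,449 × 125%/8⌋ = $15,695. Book value $84,754.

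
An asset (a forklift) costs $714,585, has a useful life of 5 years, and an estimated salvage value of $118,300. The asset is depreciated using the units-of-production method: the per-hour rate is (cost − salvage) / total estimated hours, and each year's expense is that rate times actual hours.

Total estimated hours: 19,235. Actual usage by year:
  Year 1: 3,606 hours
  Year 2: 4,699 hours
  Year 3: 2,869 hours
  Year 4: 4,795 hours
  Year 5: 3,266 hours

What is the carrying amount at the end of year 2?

Depreciable base = $714,585 − $118,300 = $596,285.
Rate = $596,285 / 19,235 hours = $31 per hour.
Year 1: 3,606 × $31 = $111,786. Book value $602,799.
Year 2: 4,699 × $31 = $145,669. Book value $457,130.

$457,130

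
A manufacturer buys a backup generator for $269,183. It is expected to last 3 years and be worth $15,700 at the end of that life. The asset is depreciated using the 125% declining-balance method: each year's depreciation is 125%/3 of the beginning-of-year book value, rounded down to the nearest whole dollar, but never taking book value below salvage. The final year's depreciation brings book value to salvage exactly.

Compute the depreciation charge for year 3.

$75,898

Depreciable base = $269,183 − $15,700 = $253,483.
Year 1: ⌊$269,183 × 125%/3⌋ = $112,159. Book value $157,024.
Year 2: ⌊$157,024 × 125%/3⌋ = $65,426. Book value $91,598.
Year 3 (final): $91,598 − $15,700 = $75,898. Book value $15,700.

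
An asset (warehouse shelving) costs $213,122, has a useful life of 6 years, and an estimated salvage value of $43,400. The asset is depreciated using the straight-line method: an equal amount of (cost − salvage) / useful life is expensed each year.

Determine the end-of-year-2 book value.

Depreciable base = $213,122 − $43,400 = $169,722.
Annual expense = $169,722 / 6 = $28,287.
End of year 1: book value $184,835.
End of year 2: book value $156,548.

$156,548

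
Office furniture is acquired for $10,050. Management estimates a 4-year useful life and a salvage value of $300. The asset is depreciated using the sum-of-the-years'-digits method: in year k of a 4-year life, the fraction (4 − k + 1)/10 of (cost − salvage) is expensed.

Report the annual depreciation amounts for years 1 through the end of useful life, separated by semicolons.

Depreciable base = $10,050 − $300 = $9,750.
Sum of the years' digits = 4+3+2+1 = 10.
Year 1: $9,750 × 4/10 = $3,900. Book value $6,150.
Year 2: $9,750 × 3/10 = $2,925. Book value $3,225.
Year 3: $9,750 × 2/10 = $1,950. Book value $1,275.
Year 4: $9,750 × 1/10 = $975. Book value $300.

$3,900; $2,925; $1,950; $975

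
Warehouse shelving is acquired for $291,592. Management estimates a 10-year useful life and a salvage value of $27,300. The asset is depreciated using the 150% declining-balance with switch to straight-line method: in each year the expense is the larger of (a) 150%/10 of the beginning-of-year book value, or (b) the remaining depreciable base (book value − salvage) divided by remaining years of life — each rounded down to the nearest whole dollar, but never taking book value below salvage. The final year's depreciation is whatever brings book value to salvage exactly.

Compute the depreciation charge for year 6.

Depreciable base = $291,592 − $27,300 = $264,292.
Year 1: DB = ⌊$291,592 × 150%/10⌋ = $43,738; SL = ⌊$264,292/10⌋ = $26,429 → take DB $43,738. Book value $247,854.
Year 2: DB = ⌊$247,854 × 150%/10⌋ = $37,178; SL = ⌊$220,554/9⌋ = $24,506 → take DB $37,178. Book value $210,676.
Year 3: DB = ⌊$210,676 × 150%/10⌋ = $31,601; SL = ⌊$183,376/8⌋ = $22,922 → take DB $31,601. Book value $179,075.
Year 4: DB = ⌊$179,075 × 150%/10⌋ = $26,861; SL = ⌊$151,775/7⌋ = $21,682 → take DB $26,861. Book value $152,214.
Year 5: DB = ⌊$152,214 × 150%/10⌋ = $22,832; SL = ⌊$124,914/6⌋ = $20,819 → take DB $22,832. Book value $129,382.
Year 6: DB = ⌊$129,382 × 150%/10⌋ = $19,407; SL = ⌊$102,082/5⌋ = $20,416 → take SL $20,416. Book value $108,966.

$20,416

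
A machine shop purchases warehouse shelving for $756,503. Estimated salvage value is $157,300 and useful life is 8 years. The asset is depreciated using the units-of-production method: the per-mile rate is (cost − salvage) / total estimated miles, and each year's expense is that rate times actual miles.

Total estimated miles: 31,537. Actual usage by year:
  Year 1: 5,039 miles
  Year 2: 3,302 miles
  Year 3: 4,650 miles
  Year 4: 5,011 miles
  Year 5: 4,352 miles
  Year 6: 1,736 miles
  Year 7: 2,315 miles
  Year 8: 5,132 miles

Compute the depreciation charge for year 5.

Depreciable base = $756,503 − $157,300 = $599,203.
Rate = $599,203 / 31,537 miles = $19 per mile.
Year 1: 5,039 × $19 = $95,741. Book value $660,762.
Year 2: 3,302 × $19 = $62,738. Book value $598,024.
Year 3: 4,650 × $19 = $88,350. Book value $509,674.
Year 4: 5,011 × $19 = $95,209. Book value $414,465.
Year 5: 4,352 × $19 = $82,688. Book value $331,777.

$82,688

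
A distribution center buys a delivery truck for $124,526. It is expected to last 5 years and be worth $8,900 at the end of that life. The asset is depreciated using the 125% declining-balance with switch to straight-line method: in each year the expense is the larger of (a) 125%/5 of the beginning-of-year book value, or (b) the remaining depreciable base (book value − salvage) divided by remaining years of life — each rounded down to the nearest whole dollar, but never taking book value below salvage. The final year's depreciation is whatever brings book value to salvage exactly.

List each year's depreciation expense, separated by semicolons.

$31,131; $23,348; $20,382; $20,382; $20,383

Depreciable base = $124,526 − $8,900 = $115,626.
Year 1: DB = ⌊$124,526 × 125%/5⌋ = $31,131; SL = ⌊$115,626/5⌋ = $23,125 → take DB $31,131. Book value $93,395.
Year 2: DB = ⌊$93,395 × 125%/5⌋ = $23,348; SL = ⌊$84,495/4⌋ = $21,123 → take DB $23,348. Book value $70,047.
Year 3: DB = ⌊$70,047 × 125%/5⌋ = $17,511; SL = ⌊$61,147/3⌋ = $20,382 → take SL $20,382. Book value $49,665.
Year 4: DB = ⌊$49,665 × 125%/5⌋ = $12,416; SL = ⌊$40,765/2⌋ = $20,382 → take SL $20,382. Book value $29,283.
Year 5 (final): $29,283 − $8,900 = $20,383. Book value $8,900.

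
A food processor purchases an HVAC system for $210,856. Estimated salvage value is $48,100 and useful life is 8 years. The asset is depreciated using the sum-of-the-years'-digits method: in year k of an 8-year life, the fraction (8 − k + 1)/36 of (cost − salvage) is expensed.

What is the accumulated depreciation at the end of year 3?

$94,941

Depreciable base = $210,856 − $48,100 = $162,756.
Sum of the years' digits = 8+7+6+5+4+3+2+1 = 36.
Year 1: $162,756 × 8/36 = $36,168. Book value $174,688.
Year 2: $162,756 × 7/36 = $31,647. Book value $143,041.
Year 3: $162,756 × 6/36 = $27,126. Book value $115,915.
Accumulated through year 3 = $210,856 − $115,915 = $94,941.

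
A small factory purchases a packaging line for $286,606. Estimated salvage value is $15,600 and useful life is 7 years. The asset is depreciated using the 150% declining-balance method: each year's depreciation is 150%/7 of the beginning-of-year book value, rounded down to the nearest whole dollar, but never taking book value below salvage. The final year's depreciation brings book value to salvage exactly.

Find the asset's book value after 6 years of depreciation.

$67,435

Depreciable base = $286,606 − $15,600 = $271,006.
Year 1: ⌊$286,606 × 150%/7⌋ = $61,415. Book value $225,191.
Year 2: ⌊$225,191 × 150%/7⌋ = $48,255. Book value $176,936.
Year 3: ⌊$176,936 × 150%/7⌋ = $37,914. Book value $139,022.
Year 4: ⌊$139,022 × 150%/7⌋ = $29,790. Book value $109,232.
Year 5: ⌊$109,232 × 150%/7⌋ = $23,406. Book value $85,826.
Year 6: ⌊$85,826 × 150%/7⌋ = $18,391. Book value $67,435.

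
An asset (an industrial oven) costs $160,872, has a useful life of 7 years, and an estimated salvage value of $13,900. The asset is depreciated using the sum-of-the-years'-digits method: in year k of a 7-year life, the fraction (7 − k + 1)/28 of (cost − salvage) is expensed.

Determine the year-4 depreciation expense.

$20,996

Depreciable base = $160,872 − $13,900 = $146,972.
Sum of the years' digits = 7+6+5+4+3+2+1 = 28.
Year 1: $146,972 × 7/28 = $36,743. Book value $124,129.
Year 2: $146,972 × 6/28 = $31,494. Book value $92,635.
Year 3: $146,972 × 5/28 = $26,245. Book value $66,390.
Year 4: $146,972 × 4/28 = $20,996. Book value $45,394.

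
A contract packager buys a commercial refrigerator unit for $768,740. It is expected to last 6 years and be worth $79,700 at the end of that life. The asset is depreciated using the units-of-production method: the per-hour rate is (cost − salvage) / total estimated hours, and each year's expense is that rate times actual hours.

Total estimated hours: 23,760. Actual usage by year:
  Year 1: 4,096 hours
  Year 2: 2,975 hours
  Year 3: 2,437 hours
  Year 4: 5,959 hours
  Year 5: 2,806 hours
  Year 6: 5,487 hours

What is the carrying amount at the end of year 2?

Depreciable base = $768,740 − $79,700 = $689,040.
Rate = $689,040 / 23,760 hours = $29 per hour.
Year 1: 4,096 × $29 = $118,784. Book value $649,956.
Year 2: 2,975 × $29 = $86,275. Book value $563,681.

$563,681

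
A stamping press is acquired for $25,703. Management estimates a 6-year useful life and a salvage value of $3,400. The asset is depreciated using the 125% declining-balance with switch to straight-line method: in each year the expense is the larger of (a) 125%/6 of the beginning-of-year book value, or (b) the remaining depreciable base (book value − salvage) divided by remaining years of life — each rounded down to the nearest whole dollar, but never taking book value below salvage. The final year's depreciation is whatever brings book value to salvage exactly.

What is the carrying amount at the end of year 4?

$9,636

Depreciable base = $25,703 − $3,400 = $22,303.
Year 1: DB = ⌊$25,703 × 125%/6⌋ = $5,354; SL = ⌊$22,303/6⌋ = $3,717 → take DB $5,354. Book value $20,349.
Year 2: DB = ⌊$20,349 × 125%/6⌋ = $4,239; SL = ⌊$16,949/5⌋ = $3,389 → take DB $4,239. Book value $16,110.
Year 3: DB = ⌊$16,110 × 125%/6⌋ = $3,356; SL = ⌊$12,710/4⌋ = $3,177 → take DB $3,356. Book value $12,754.
Year 4: DB = ⌊$12,754 × 125%/6⌋ = $2,657; SL = ⌊$9,354/3⌋ = $3,118 → take SL $3,118. Book value $9,636.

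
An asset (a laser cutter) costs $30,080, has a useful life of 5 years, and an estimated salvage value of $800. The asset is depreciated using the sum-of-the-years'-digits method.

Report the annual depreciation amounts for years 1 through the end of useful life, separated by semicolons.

$9,760; $7,808; $5,856; $3,904; $1,952

Depreciable base = $30,080 − $800 = $29,280.
Sum of the years' digits = 5+4+3+2+1 = 15.
Year 1: $29,280 × 5/15 = $9,760. Book value $20,320.
Year 2: $29,280 × 4/15 = $7,808. Book value $12,512.
Year 3: $29,280 × 3/15 = $5,856. Book value $6,656.
Year 4: $29,280 × 2/15 = $3,904. Book value $2,752.
Year 5: $29,280 × 1/15 = $1,952. Book value $800.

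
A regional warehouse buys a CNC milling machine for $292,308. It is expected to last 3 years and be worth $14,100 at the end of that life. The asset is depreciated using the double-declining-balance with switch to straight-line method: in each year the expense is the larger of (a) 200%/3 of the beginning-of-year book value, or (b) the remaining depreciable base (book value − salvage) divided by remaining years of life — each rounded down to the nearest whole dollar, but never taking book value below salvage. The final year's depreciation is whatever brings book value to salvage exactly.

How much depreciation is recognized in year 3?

Depreciable base = $292,308 − $14,100 = $278,208.
Year 1: DB = ⌊$292,308 × 200%/3⌋ = $194,872; SL = ⌊$278,208/3⌋ = $92,736 → take DB $194,872. Book value $97,436.
Year 2: DB = ⌊$97,436 × 200%/3⌋ = $64,957; SL = ⌊$83,336/2⌋ = $41,668 → take DB $64,957. Book value $32,479.
Year 3 (final): $32,479 − $14,100 = $18,379. Book value $14,100.

$18,379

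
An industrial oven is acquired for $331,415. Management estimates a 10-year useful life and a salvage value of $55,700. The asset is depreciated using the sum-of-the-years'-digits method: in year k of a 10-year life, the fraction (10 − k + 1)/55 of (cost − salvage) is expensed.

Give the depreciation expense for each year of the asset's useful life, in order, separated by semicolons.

$50,130; $45,117; $40,104; $35,091; $30,078; $25,065; $20,052; $15,039; $10,026; $5,013

Depreciable base = $331,415 − $55,700 = $275,715.
Sum of the years' digits = 10+9+8+7+6+5+4+3+2+1 = 55.
Year 1: $275,715 × 10/55 = $50,130. Book value $281,285.
Year 2: $275,715 × 9/55 = $45,117. Book value $236,168.
Year 3: $275,715 × 8/55 = $40,104. Book value $196,064.
Year 4: $275,715 × 7/55 = $35,091. Book value $160,973.
Year 5: $275,715 × 6/55 = $30,078. Book value $130,895.
Year 6: $275,715 × 5/55 = $25,065. Book value $105,830.
Year 7: $275,715 × 4/55 = $20,052. Book value $85,778.
Year 8: $275,715 × 3/55 = $15,039. Book value $70,739.
Year 9: $275,715 × 2/55 = $10,026. Book value $60,713.
Year 10: $275,715 × 1/55 = $5,013. Book value $55,700.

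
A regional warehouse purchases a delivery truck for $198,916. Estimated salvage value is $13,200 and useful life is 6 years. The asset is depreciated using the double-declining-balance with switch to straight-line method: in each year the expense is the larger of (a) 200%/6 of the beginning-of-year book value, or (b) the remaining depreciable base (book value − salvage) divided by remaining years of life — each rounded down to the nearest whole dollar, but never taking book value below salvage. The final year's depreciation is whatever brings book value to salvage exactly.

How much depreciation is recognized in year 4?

$19,646

Depreciable base = $198,916 − $13,200 = $185,716.
Year 1: DB = ⌊$198,916 × 200%/6⌋ = $66,305; SL = ⌊$185,716/6⌋ = $30,952 → take DB $66,305. Book value $132,611.
Year 2: DB = ⌊$132,611 × 200%/6⌋ = $44,203; SL = ⌊$119,411/5⌋ = $23,882 → take DB $44,203. Book value $88,408.
Year 3: DB = ⌊$88,408 × 200%/6⌋ = $29,469; SL = ⌊$75,208/4⌋ = $18,802 → take DB $29,469. Book value $58,939.
Year 4: DB = ⌊$58,939 × 200%/6⌋ = $19,646; SL = ⌊$45,739/3⌋ = $15,246 → take DB $19,646. Book value $39,293.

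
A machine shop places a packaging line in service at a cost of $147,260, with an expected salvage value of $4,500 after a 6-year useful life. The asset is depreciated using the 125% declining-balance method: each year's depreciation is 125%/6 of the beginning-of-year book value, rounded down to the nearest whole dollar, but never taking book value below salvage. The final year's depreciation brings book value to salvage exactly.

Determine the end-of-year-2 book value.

Depreciable base = $147,260 − $4,500 = $142,760.
Year 1: ⌊$147,260 × 125%/6⌋ = $30,679. Book value $116,581.
Year 2: ⌊$116,581 × 125%/6⌋ = $24,287. Book value $92,294.

$92,294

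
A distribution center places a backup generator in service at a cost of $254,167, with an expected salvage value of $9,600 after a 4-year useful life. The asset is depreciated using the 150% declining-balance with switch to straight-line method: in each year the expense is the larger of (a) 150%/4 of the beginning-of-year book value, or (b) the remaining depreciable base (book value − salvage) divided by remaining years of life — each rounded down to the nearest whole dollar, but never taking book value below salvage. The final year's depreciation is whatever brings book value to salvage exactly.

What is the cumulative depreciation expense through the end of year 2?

$154,882

Depreciable base = $254,167 − $9,600 = $244,567.
Year 1: DB = ⌊$254,167 × 150%/4⌋ = $95,312; SL = ⌊$244,567/4⌋ = $61,141 → take DB $95,312. Book value $158,855.
Year 2: DB = ⌊$158,855 × 150%/4⌋ = $59,570; SL = ⌊$149,255/3⌋ = $49,751 → take DB $59,570. Book value $99,285.
Accumulated through year 2 = $254,167 − $99,285 = $154,882.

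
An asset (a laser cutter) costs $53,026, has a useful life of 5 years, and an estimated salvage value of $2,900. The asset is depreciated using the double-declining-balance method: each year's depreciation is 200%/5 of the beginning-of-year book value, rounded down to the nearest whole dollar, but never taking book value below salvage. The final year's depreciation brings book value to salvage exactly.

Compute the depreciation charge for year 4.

Depreciable base = $53,026 − $2,900 = $50,126.
Year 1: ⌊$53,026 × 200%/5⌋ = $21,210. Book value $31,816.
Year 2: ⌊$31,816 × 200%/5⌋ = $12,726. Book value $19,090.
Year 3: ⌊$19,090 × 200%/5⌋ = $7,636. Book value $11,454.
Year 4: ⌊$11,454 × 200%/5⌋ = $4,581. Book value $6,873.

$4,581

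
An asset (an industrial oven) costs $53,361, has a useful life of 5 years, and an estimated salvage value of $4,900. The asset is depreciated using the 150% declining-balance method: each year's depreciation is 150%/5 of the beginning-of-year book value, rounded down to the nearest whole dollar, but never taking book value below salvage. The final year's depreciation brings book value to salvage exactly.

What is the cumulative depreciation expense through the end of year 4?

$40,548

Depreciable base = $53,361 − $4,900 = $48,461.
Year 1: ⌊$53,361 × 150%/5⌋ = $16,008. Book value $37,353.
Year 2: ⌊$37,353 × 150%/5⌋ = $11,205. Book value $26,148.
Year 3: ⌊$26,148 × 150%/5⌋ = $7,844. Book value $18,304.
Year 4: ⌊$18,304 × 150%/5⌋ = $5,491. Book value $12,813.
Accumulated through year 4 = $53,361 − $12,813 = $40,548.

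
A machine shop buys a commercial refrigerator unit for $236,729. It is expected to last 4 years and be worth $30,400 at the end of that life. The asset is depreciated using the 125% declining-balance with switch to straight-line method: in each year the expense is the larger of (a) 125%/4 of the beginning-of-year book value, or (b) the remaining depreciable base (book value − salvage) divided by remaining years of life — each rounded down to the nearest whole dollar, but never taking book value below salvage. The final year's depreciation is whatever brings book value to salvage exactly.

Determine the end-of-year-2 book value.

$111,892

Depreciable base = $236,729 − $30,400 = $206,329.
Year 1: DB = ⌊$236,729 × 125%/4⌋ = $73,977; SL = ⌊$206,329/4⌋ = $51,582 → take DB $73,977. Book value $162,752.
Year 2: DB = ⌊$162,752 × 125%/4⌋ = $50,860; SL = ⌊$132,352/3⌋ = $44,117 → take DB $50,860. Book value $111,892.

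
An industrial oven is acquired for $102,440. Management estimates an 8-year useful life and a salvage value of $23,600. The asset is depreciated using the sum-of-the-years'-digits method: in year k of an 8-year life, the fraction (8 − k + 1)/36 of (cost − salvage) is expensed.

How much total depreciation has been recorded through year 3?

Depreciable base = $102,440 − $23,600 = $78,840.
Sum of the years' digits = 8+7+6+5+4+3+2+1 = 36.
Year 1: $78,840 × 8/36 = $17,520. Book value $84,920.
Year 2: $78,840 × 7/36 = $15,330. Book value $69,590.
Year 3: $78,840 × 6/36 = $13,140. Book value $56,450.
Accumulated through year 3 = $102,440 − $56,450 = $45,990.

$45,990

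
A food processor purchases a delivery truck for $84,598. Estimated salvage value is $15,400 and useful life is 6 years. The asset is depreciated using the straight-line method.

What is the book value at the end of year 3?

$49,999

Depreciable base = $84,598 − $15,400 = $69,198.
Annual expense = $69,198 / 6 = $11,533.
End of year 1: book value $73,065.
End of year 2: book value $61,532.
End of year 3: book value $49,999.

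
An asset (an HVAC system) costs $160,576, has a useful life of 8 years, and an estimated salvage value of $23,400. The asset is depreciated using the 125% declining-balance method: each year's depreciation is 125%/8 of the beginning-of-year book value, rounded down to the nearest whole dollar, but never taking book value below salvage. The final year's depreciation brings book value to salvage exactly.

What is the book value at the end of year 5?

$68,668

Depreciable base = $160,576 − $23,400 = $137,176.
Year 1: ⌊$160,576 × 125%/8⌋ = $25,090. Book value $135,486.
Year 2: ⌊$135,486 × 125%/8⌋ = $21,169. Book value $114,317.
Year 3: ⌊$114,317 × 125%/8⌋ = $17,862. Book value $96,455.
Year 4: ⌊$96,455 × 125%/8⌋ = $15,071. Book value $81,384.
Year 5: ⌊$81,384 × 125%/8⌋ = $12,716. Book value $68,668.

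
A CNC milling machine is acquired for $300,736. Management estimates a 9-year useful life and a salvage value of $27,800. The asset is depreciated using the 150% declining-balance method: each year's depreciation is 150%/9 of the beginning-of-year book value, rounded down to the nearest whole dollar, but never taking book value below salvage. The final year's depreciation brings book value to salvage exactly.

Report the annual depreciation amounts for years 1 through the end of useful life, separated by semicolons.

Depreciable base = $300,736 − $27,800 = $272,936.
Year 1: ⌊$300,736 × 150%/9⌋ = $50,122. Book value $250,614.
Year 2: ⌊$250,614 × 150%/9⌋ = $41,769. Book value $208,845.
Year 3: ⌊$208,845 × 150%/9⌋ = $34,807. Book value $174,038.
Year 4: ⌊$174,038 × 150%/9⌋ = $29,006. Book value $145,032.
Year 5: ⌊$145,032 × 150%/9⌋ = $24,172. Book value $120,860.
Year 6: ⌊$120,860 × 150%/9⌋ = $20,143. Book value $100,717.
Year 7: ⌊$100,717 × 150%/9⌋ = $16,786. Book value $83,931.
Year 8: ⌊$83,931 × 150%/9⌋ = $13,988. Book value $69,943.
Year 9 (final): $69,943 − $27,800 = $42,143. Book value $27,800.

$50,122; $41,769; $34,807; $29,006; $24,172; $20,143; $16,786; $13,988; $42,143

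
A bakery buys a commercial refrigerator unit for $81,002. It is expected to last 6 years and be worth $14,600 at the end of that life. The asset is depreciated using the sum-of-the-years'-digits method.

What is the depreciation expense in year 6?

$3,162

Depreciable base = $81,002 − $14,600 = $66,402.
Sum of the years' digits = 6+5+4+3+2+1 = 21.
Year 1: $66,402 × 6/21 = $18,972. Book value $62,030.
Year 2: $66,402 × 5/21 = $15,810. Book value $46,220.
Year 3: $66,402 × 4/21 = $12,648. Book value $33,572.
Year 4: $66,402 × 3/21 = $9,486. Book value $24,086.
Year 5: $66,402 × 2/21 = $6,324. Book value $17,762.
Year 6: $66,402 × 1/21 = $3,162. Book value $14,600.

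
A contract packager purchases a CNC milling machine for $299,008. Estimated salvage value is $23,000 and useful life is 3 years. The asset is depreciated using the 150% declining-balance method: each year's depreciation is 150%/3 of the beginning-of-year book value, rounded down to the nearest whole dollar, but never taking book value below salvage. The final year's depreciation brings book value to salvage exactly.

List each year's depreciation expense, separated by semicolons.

Depreciable base = $299,008 − $23,000 = $276,008.
Year 1: ⌊$299,008 × 150%/3⌋ = $149,504. Book value $149,504.
Year 2: ⌊$149,504 × 150%/3⌋ = $74,752. Book value $74,752.
Year 3 (final): $74,752 − $23,000 = $51,752. Book value $23,000.

$149,504; $74,752; $51,752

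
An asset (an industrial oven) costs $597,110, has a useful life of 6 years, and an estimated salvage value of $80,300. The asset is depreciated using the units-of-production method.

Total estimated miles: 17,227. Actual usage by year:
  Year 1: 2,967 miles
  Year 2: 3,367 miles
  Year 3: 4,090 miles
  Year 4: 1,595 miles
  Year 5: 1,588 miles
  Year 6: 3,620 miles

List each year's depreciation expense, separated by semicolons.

Depreciable base = $597,110 − $80,300 = $516,810.
Rate = $516,810 / 17,227 miles = $30 per mile.
Year 1: 2,967 × $30 = $89,010. Book value $508,100.
Year 2: 3,367 × $30 = $101,010. Book value $407,090.
Year 3: 4,090 × $30 = $122,700. Book value $284,390.
Year 4: 1,595 × $30 = $47,850. Book value $236,540.
Year 5: 1,588 × $30 = $47,640. Book value $188,900.
Year 6: 3,620 × $30 = $108,600. Book value $80,300.

$89,010; $101,010; $122,700; $47,850; $47,640; $108,600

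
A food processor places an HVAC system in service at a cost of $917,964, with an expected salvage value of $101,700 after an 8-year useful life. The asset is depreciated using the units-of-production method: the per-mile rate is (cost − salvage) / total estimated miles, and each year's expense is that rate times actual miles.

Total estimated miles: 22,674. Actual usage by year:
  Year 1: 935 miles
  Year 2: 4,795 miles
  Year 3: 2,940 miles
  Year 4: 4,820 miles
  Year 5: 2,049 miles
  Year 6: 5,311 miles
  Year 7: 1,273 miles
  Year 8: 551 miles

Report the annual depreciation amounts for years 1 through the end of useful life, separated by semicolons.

$33,660; $172,620; $105,840; $173,520; $73,764; $191,196; $45,828; $19,836

Depreciable base = $917,964 − $101,700 = $816,264.
Rate = $816,264 / 22,674 miles = $36 per mile.
Year 1: 935 × $36 = $33,660. Book value $884,304.
Year 2: 4,795 × $36 = $172,620. Book value $711,684.
Year 3: 2,940 × $36 = $105,840. Book value $605,844.
Year 4: 4,820 × $36 = $173,520. Book value $432,324.
Year 5: 2,049 × $36 = $73,764. Book value $358,560.
Year 6: 5,311 × $36 = $191,196. Book value $167,364.
Year 7: 1,273 × $36 = $45,828. Book value $121,536.
Year 8: 551 × $36 = $19,836. Book value $101,700.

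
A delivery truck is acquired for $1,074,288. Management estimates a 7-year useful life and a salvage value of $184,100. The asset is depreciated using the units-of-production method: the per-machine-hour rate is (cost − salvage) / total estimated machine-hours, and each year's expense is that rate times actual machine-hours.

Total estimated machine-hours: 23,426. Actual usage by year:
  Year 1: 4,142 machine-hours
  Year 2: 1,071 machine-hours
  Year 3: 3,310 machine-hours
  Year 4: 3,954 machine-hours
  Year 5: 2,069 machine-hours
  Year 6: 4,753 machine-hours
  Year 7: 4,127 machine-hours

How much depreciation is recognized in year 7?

$156,826

Depreciable base = $1,074,288 − $184,100 = $890,188.
Rate = $890,188 / 23,426 machine-hours = $38 per machine-hour.
Year 1: 4,142 × $38 = $157,396. Book value $916,892.
Year 2: 1,071 × $38 = $40,698. Book value $876,194.
Year 3: 3,310 × $38 = $125,780. Book value $750,414.
Year 4: 3,954 × $38 = $150,252. Book value $600,162.
Year 5: 2,069 × $38 = $78,622. Book value $521,540.
Year 6: 4,753 × $38 = $180,614. Book value $340,926.
Year 7: 4,127 × $38 = $156,826. Book value $184,100.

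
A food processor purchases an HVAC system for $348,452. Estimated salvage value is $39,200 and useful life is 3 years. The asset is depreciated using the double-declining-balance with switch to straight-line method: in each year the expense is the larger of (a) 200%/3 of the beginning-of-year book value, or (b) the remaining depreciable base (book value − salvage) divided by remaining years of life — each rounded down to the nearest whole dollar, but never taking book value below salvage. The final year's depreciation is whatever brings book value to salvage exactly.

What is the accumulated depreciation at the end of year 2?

$309,252

Depreciable base = $348,452 − $39,200 = $309,252.
Year 1: DB = ⌊$348,452 × 200%/3⌋ = $232,301; SL = ⌊$309,252/3⌋ = $103,084 → take DB $232,301. Book value $116,151.
Year 2: DB = ⌊$116,151 × 200%/3⌋ = $77,434; SL = ⌊$76,951/2⌋ = $38,475 → take DB $77,434, capped at $76,951. Book value $39,200.
Accumulated through year 2 = $348,452 − $39,200 = $309,252.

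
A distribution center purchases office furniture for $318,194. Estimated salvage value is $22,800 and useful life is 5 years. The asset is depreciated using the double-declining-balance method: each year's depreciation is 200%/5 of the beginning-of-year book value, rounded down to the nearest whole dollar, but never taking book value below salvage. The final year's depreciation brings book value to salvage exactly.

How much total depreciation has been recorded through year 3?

Depreciable base = $318,194 − $22,800 = $295,394.
Year 1: ⌊$318,194 × 200%/5⌋ = $127,277. Book value $190,917.
Year 2: ⌊$190,917 × 200%/5⌋ = $76,366. Book value $114,551.
Year 3: ⌊$114,551 × 200%/5⌋ = $45,820. Book value $68,731.
Accumulated through year 3 = $318,194 − $68,731 = $249,463.

$249,463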